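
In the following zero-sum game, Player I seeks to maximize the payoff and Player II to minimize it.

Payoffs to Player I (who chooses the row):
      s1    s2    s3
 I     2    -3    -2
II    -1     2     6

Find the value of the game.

1/8

Column s3 is strictly dominated by s2 for Player II (it gives Player I more in every row).
The remaining 2×2 game on (I, II) × (s1, s2) has no saddle point. Let Player I play I with probability p; indifference gives 2p − (1−p) = −3p + 2(1−p), so p = 3/8.
Similarly Player II's optimal q on s1 is 5/8, and the value is 2·(5/8) + (-3)·(3/8) = 1/8.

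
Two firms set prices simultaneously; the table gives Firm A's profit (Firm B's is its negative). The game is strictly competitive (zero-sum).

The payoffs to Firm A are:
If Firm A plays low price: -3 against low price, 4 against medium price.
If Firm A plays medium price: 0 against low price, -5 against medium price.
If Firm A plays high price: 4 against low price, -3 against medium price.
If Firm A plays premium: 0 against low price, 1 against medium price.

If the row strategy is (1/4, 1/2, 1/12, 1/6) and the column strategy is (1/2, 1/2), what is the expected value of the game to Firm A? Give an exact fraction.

Against (1/2, 1/2), each row's expected payoff is low price: 1/2; medium price: -5/2; high price: 1/2; premium: 1/2.
Taking the (1/4, 1/2, 1/12, 1/6)-weighted average: (1/4)·(1/2) + (1/2)·(-5/2) + (1/12)·(1/2) + (1/6)·(1/2) = -1.

-1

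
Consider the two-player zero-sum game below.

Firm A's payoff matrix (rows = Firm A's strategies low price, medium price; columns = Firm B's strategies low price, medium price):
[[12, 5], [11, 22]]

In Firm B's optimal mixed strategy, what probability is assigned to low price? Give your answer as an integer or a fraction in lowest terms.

17/18

Row minima are 5 and 11, so Firm A's maximin is 11; column maxima are 12 and 22, so Firm B's minimax is 12. These differ, so the equilibrium is in mixed strategies.
Let Firm B play low price with probability q. Firm A is indifferent when 12q + 5(1−q) = 11q + 22(1−q), giving q = 17/18.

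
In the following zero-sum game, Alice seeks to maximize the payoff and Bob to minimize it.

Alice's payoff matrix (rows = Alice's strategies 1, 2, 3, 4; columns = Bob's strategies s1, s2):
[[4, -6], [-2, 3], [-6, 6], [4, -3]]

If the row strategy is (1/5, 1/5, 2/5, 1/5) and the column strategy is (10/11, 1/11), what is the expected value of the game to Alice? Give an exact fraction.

-54/55

Against (10/11, 1/11), each row's expected payoff is 1: 34/11; 2: -17/11; 3: -54/11; 4: 37/11.
Taking the (1/5, 1/5, 2/5, 1/5)-weighted average: (1/5)·(34/11) + (1/5)·(-17/11) + (2/5)·(-54/11) + (1/5)·(37/11) = -54/55.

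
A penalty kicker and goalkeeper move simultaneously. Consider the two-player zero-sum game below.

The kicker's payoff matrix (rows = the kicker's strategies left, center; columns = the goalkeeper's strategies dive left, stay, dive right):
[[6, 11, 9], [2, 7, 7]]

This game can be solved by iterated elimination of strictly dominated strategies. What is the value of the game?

Row center is strictly dominated by row left (6>2, 11>7, 9>7); eliminate center.
Column dive right is strictly dominated by dive left for the goalkeeper (6<9); eliminate dive right.
Column stay is strictly dominated by dive left for the goalkeeper (6<11); eliminate stay.
Only (left, dive left) remains, with payoff 6.

6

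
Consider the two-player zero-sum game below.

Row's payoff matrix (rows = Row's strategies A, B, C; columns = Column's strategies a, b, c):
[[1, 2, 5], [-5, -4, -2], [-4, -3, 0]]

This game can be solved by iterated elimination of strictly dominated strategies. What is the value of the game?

1

Column c is strictly dominated by a for Column (1<5, -5<-2, -4<0); eliminate c.
Column b is strictly dominated by a for Column (1<2, -5<-4, -4<-3); eliminate b.
Row C is strictly dominated by row A (1>-4); eliminate C.
Row B is strictly dominated by row A (1>-5); eliminate B.
Only (A, a) remains, with payoff 1.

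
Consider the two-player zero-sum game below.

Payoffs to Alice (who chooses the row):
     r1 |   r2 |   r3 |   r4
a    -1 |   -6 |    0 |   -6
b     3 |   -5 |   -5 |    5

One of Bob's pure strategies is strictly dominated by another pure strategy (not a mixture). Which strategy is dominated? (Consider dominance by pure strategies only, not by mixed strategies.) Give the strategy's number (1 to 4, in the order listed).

Bob prefers columns that give Alice less. Compare r1 with r2: -6 < -1, -5 < 3.
So r2 strictly dominates r1 for Bob; r1 is strictly dominated.

1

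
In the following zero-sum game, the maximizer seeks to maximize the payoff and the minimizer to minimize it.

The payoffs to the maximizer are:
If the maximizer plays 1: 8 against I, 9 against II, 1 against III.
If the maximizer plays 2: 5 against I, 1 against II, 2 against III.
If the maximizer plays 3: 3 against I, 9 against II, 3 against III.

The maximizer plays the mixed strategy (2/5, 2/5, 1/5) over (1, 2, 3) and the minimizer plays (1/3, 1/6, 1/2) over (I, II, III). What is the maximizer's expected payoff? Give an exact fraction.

Against (1/3, 1/6, 1/2), each row's expected payoff is 1: 14/3; 2: 17/6; 3: 4.
Taking the (2/5, 2/5, 1/5)-weighted average: (2/5)·(14/3) + (2/5)·(17/6) + (1/5)·(4) = 19/5.

19/5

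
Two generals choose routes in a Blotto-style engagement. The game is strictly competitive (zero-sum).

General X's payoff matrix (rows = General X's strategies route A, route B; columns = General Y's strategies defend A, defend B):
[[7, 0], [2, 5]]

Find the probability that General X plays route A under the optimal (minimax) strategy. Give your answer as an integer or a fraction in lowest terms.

Row minima are 0 and 2, so General X's maximin is 2; column maxima are 7 and 5, so General Y's minimax is 5. These differ, so the equilibrium is in mixed strategies.
Let General X play route A with probability p. General Y is indifferent when 7p + 2(1−p) = 5(1−p), giving p = 3/10.

3/10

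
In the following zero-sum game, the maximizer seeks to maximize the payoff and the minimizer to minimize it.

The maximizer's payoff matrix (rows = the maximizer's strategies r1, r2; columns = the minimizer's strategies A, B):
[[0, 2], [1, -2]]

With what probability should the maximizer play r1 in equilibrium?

3/5

Row minima are 0 and -2, so the maximizer's maximin is 0; column maxima are 1 and 2, so the minimizer's minimax is 1. These differ, so the equilibrium is in mixed strategies.
Let the maximizer play r1 with probability p. The minimizer is indifferent when (1−p) = 2p − 2(1−p), giving p = 3/5.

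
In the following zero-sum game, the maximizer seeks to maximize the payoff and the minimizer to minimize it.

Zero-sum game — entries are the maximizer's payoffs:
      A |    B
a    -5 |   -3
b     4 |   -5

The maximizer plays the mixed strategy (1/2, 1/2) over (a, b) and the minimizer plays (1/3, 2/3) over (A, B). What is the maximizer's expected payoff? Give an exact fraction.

-17/6

Against (1/3, 2/3), each row's expected payoff is a: -11/3; b: -2.
Taking the (1/2, 1/2)-weighted average: (1/2)·(-11/3) + (1/2)·(-2) = -17/6.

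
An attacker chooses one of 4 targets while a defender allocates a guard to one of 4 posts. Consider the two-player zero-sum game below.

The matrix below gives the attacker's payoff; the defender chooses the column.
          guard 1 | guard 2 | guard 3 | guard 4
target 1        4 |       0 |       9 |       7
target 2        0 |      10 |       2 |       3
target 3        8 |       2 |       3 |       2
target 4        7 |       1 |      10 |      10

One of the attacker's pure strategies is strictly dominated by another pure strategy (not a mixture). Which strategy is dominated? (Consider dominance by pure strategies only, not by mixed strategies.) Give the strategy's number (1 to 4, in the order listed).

Compare target 1 with target 4: 7 > 4, 1 > 0, 10 > 9, 10 > 7.
So target 4 strictly dominates target 1 for the attacker; target 1 is strictly dominated.

1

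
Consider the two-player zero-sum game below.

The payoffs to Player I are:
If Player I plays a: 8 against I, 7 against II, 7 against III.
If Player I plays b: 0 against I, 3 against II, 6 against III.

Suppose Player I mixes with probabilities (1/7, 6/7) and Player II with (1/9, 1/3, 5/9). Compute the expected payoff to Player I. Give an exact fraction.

298/63

Against (1/9, 1/3, 5/9), each row's expected payoff is a: 64/9; b: 13/3.
Taking the (1/7, 6/7)-weighted average: (1/7)·(64/9) + (6/7)·(13/3) = 298/63.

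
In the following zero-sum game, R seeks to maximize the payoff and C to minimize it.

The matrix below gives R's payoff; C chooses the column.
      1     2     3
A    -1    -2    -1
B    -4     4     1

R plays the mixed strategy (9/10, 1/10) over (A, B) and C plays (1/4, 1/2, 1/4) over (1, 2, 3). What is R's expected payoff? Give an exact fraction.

-49/40

Against (1/4, 1/2, 1/4), each row's expected payoff is A: -3/2; B: 5/4.
Taking the (9/10, 1/10)-weighted average: (9/10)·(-3/2) + (1/10)·(5/4) = -49/40.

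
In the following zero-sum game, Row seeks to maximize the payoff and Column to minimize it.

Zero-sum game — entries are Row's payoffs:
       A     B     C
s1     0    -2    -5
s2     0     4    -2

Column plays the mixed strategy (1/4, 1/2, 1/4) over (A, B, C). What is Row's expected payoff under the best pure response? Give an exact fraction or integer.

3/2

s1: (0)·(1/4) + (-2)·(1/2) + (-5)·(1/4) = -9/4.
s2: (0)·(1/4) + (4)·(1/2) + (-2)·(1/4) = 3/2.
The best pure response is s2 with expected payoff 3/2.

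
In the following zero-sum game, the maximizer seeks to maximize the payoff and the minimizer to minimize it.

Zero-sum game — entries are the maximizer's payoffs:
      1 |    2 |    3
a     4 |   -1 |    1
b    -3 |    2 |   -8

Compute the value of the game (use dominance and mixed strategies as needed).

Column 1 is strictly dominated by 3 for the minimizer (it gives the maximizer more in every row).
The remaining 2×2 game on (a, b) × (2, 3) has no saddle point. Let the maximizer play a with probability p; indifference gives −p + 2(1−p) = p − 8(1−p), so p = 5/6.
Similarly the minimizer's optimal q on 2 is 3/4, and the value is -1·(3/4) + (1)·(1/4) = -1/2.

-1/2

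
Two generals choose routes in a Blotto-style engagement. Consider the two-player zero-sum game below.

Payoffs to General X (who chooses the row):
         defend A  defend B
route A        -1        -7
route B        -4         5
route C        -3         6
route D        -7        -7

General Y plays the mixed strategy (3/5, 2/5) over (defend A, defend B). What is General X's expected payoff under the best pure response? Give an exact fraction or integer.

3/5

route A: (-1)·(3/5) + (-7)·(2/5) = -17/5.
route B: (-4)·(3/5) + (5)·(2/5) = -2/5.
route C: (-3)·(3/5) + (6)·(2/5) = 3/5.
route D: (-7)·(3/5) + (-7)·(2/5) = -7.
The best pure response is route C with expected payoff 3/5.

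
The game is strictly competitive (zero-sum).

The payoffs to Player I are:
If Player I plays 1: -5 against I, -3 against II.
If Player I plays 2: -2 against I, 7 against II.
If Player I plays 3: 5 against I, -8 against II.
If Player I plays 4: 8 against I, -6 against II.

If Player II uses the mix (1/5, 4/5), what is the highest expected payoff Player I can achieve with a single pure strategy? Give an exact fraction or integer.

1: (-5)·(1/5) + (-3)·(4/5) = -17/5.
2: (-2)·(1/5) + (7)·(4/5) = 26/5.
3: (5)·(1/5) + (-8)·(4/5) = -27/5.
4: (8)·(1/5) + (-6)·(4/5) = -16/5.
The best pure response is 2 with expected payoff 26/5.

26/5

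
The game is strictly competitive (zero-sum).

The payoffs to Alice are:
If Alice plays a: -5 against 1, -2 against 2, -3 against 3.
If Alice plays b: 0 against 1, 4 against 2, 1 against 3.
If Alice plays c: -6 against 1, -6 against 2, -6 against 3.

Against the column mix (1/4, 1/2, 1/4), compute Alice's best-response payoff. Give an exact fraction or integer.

9/4

a: (-5)·(1/4) + (-2)·(1/2) + (-3)·(1/4) = -3.
b: (0)·(1/4) + (4)·(1/2) + (1)·(1/4) = 9/4.
c: (-6)·(1/4) + (-6)·(1/2) + (-6)·(1/4) = -6.
The best pure response is b with expected payoff 9/4.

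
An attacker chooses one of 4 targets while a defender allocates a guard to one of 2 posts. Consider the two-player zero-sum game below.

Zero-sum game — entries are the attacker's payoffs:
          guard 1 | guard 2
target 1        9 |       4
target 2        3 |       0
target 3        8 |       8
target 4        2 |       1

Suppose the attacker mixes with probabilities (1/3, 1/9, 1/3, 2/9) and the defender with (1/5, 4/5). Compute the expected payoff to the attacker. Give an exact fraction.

Against (1/5, 4/5), each row's expected payoff is target 1: 5; target 2: 3/5; target 3: 8; target 4: 6/5.
Taking the (1/3, 1/9, 1/3, 2/9)-weighted average: (1/3)·(5) + (1/9)·(3/5) + (1/3)·(8) + (2/9)·(6/5) = 14/3.

14/3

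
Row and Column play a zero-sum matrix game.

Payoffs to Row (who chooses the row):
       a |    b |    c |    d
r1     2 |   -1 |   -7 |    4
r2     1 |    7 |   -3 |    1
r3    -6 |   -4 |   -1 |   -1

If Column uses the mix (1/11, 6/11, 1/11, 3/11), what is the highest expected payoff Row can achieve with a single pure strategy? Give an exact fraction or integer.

r1: (2)·(1/11) + (-1)·(6/11) + (-7)·(1/11) + (4)·(3/11) = 1/11.
r2: (1)·(1/11) + (7)·(6/11) + (-3)·(1/11) + (1)·(3/11) = 43/11.
r3: (-6)·(1/11) + (-4)·(6/11) + (-1)·(1/11) + (-1)·(3/11) = -34/11.
The best pure response is r2 with expected payoff 43/11.

43/11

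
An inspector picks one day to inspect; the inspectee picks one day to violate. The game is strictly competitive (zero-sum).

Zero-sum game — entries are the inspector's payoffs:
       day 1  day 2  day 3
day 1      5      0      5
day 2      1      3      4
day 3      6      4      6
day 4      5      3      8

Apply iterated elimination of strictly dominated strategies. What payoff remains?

Column day 3 is strictly dominated by day 2 for the inspectee (0<5, 3<4, 4<6, 3<8); eliminate day 3.
Row day 1 is strictly dominated by row day 3 (6>5, 4>0); eliminate day 1.
Row day 2 is strictly dominated by row day 3 (6>1, 4>3); eliminate day 2.
Column day 1 is strictly dominated by day 2 for the inspectee (4<6, 3<5); eliminate day 1.
Row day 4 is strictly dominated by row day 3 (4>3); eliminate day 4.
Only (day 3, day 2) remains, with payoff 4.

4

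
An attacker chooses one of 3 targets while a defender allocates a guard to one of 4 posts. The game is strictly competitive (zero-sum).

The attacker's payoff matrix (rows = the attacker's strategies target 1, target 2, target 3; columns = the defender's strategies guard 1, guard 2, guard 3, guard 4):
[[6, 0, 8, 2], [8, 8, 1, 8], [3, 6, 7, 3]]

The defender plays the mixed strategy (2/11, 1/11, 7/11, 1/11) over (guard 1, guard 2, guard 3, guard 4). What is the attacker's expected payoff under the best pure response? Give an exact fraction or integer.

70/11

target 1: (6)·(2/11) + (0)·(1/11) + (8)·(7/11) + (2)·(1/11) = 70/11.
target 2: (8)·(2/11) + (8)·(1/11) + (1)·(7/11) + (8)·(1/11) = 39/11.
target 3: (3)·(2/11) + (6)·(1/11) + (7)·(7/11) + (3)·(1/11) = 64/11.
The best pure response is target 1 with expected payoff 70/11.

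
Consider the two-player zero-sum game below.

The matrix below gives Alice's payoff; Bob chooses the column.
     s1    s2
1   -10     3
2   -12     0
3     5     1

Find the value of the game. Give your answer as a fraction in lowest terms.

Row 2 is strictly dominated by row 1, so Alice never plays it.
The remaining 2×2 game on (1, 3) × (s1, s2) has no saddle point. Let Alice play 1 with probability p; indifference gives −10p + 5(1−p) = 3p + (1−p), so p = 4/17.
Similarly Bob's optimal q on s1 is 2/17, and the value is -10·(2/17) + (3)·(15/17) = 25/17.

25/17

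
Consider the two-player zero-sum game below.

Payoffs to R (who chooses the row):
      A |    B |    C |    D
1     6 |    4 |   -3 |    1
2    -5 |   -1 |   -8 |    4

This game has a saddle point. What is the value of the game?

Row minima: -3, -8 → R's maximin is -3.
Column maxima: 6, 4, -3, 4 → C's minimax is -3.
They coincide at (1, C), so the value is -3.

-3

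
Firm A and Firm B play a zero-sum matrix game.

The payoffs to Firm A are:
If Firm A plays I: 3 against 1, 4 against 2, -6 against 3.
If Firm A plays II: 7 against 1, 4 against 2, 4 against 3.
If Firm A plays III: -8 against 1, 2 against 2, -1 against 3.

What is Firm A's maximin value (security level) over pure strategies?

4

The worst-case payoff for each row is I: -6, II: 4, III: -8.
The best of these is 4.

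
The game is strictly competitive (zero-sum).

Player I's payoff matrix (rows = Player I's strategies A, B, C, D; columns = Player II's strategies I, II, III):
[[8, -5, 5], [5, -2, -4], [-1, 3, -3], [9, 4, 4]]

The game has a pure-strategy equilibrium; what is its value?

Row minima: -5, -4, -3, 4 → Player I's maximin is 4.
Column maxima: 9, 4, 5 → Player II's minimax is 4.
They coincide at (D, II), so the value is 4.

4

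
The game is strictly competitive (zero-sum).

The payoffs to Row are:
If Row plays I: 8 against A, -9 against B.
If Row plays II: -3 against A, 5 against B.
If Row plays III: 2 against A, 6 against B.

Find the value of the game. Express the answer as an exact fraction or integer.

Row II is strictly dominated by row III, so Row never plays it.
The remaining 2×2 game on (I, III) × (A, B) has no saddle point. Let Row play I with probability p; indifference gives 8p + 2(1−p) = −9p + 6(1−p), so p = 4/21.
Similarly Column's optimal q on A is 5/7, and the value is 8·(5/7) + (-9)·(2/7) = 22/7.

22/7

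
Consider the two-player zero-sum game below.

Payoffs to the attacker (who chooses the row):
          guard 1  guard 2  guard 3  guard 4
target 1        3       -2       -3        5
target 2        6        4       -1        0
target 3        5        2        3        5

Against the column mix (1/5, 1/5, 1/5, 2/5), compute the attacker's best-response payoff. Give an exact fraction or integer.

target 1: (3)·(1/5) + (-2)·(1/5) + (-3)·(1/5) + (5)·(2/5) = 8/5.
target 2: (6)·(1/5) + (4)·(1/5) + (-1)·(1/5) + (0)·(2/5) = 9/5.
target 3: (5)·(1/5) + (2)·(1/5) + (3)·(1/5) + (5)·(2/5) = 4.
The best pure response is target 3 with expected payoff 4.

4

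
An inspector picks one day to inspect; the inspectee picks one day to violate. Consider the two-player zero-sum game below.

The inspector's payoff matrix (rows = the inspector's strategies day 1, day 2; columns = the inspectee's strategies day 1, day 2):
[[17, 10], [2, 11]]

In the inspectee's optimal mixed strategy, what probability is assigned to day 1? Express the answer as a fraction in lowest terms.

1/16

Row minima are 10 and 2, so the inspector's maximin is 10; column maxima are 17 and 11, so the inspectee's minimax is 11. These differ, so the equilibrium is in mixed strategies.
Let the inspectee play day 1 with probability q. The inspector is indifferent when 17q + 10(1−q) = 2q + 11(1−q), giving q = 1/16.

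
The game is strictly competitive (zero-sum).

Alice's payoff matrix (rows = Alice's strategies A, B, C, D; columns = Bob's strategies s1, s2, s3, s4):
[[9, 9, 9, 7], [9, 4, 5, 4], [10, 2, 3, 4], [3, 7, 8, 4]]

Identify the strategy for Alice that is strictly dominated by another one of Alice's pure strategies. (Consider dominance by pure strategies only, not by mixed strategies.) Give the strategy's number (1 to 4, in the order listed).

4

Compare D with A: 9 > 3, 9 > 7, 9 > 8, 7 > 4.
So A strictly dominates D for Alice; D is strictly dominated.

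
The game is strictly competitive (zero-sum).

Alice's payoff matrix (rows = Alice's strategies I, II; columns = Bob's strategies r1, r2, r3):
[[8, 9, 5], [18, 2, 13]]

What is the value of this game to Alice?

Column r1 is strictly dominated by r3 for Bob (it gives Alice more in every row).
The remaining 2×2 game on (I, II) × (r2, r3) has no saddle point. Let Alice play I with probability p; indifference gives 9p + 2(1−p) = 5p + 13(1−p), so p = 11/15.
Similarly Bob's optimal q on r2 is 8/15, and the value is 9·(8/15) + (5)·(7/15) = 107/15.

107/15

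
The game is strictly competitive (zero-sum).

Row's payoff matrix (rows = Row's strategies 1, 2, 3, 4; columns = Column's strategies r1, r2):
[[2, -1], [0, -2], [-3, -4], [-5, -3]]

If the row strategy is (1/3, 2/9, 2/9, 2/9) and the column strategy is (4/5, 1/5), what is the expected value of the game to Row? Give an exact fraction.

Against (4/5, 1/5), each row's expected payoff is 1: 7/5; 2: -2/5; 3: -16/5; 4: -23/5.
Taking the (1/3, 2/9, 2/9, 2/9)-weighted average: (1/3)·(7/5) + (2/9)·(-2/5) + (2/9)·(-16/5) + (2/9)·(-23/5) = -61/45.

-61/45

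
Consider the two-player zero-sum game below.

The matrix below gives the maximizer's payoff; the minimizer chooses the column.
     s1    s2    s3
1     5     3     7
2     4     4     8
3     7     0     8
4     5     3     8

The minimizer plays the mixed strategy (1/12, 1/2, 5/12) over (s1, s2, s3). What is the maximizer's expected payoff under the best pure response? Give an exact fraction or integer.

1: (5)·(1/12) + (3)·(1/2) + (7)·(5/12) = 29/6.
2: (4)·(1/12) + (4)·(1/2) + (8)·(5/12) = 17/3.
3: (7)·(1/12) + (0)·(1/2) + (8)·(5/12) = 47/12.
4: (5)·(1/12) + (3)·(1/2) + (8)·(5/12) = 21/4.
The best pure response is 2 with expected payoff 17/3.

17/3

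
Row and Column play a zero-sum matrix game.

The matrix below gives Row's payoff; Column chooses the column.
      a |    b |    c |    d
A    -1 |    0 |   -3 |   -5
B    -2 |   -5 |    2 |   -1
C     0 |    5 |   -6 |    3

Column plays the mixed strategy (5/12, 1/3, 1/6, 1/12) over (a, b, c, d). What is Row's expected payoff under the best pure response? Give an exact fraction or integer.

11/12

A: (-1)·(5/12) + (0)·(1/3) + (-3)·(1/6) + (-5)·(1/12) = -4/3.
B: (-2)·(5/12) + (-5)·(1/3) + (2)·(1/6) + (-1)·(1/12) = -9/4.
C: (0)·(5/12) + (5)·(1/3) + (-6)·(1/6) + (3)·(1/12) = 11/12.
The best pure response is C with expected payoff 11/12.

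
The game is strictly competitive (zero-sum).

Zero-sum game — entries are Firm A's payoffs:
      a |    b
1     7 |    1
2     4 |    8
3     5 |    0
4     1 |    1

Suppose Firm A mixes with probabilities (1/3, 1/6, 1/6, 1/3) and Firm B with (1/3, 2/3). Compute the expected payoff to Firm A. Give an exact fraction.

49/18

Against (1/3, 2/3), each row's expected payoff is 1: 3; 2: 20/3; 3: 5/3; 4: 1.
Taking the (1/3, 1/6, 1/6, 1/3)-weighted average: (1/3)·(3) + (1/6)·(20/3) + (1/6)·(5/3) + (1/3)·(1) = 49/18.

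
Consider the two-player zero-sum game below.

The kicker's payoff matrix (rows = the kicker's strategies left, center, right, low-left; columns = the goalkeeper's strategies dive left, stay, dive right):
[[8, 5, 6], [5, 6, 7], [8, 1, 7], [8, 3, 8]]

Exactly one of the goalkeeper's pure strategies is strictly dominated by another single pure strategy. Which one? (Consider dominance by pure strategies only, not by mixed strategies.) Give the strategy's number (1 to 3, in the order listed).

3

The goalkeeper prefers columns that give the kicker less. Compare dive right with stay: 5 < 6, 6 < 7, 1 < 7, 3 < 8.
So stay strictly dominates dive right for the goalkeeper; dive right is strictly dominated.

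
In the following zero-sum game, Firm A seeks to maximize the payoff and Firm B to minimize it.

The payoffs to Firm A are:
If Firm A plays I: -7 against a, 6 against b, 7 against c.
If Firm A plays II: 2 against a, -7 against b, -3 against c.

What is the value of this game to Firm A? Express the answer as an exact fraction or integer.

Column c is strictly dominated by b for Firm B (it gives Firm A more in every row).
The remaining 2×2 game on (I, II) × (a, b) has no saddle point. Let Firm A play I with probability p; indifference gives −7p + 2(1−p) = 6p − 7(1−p), so p = 9/22.
Similarly Firm B's optimal q on a is 13/22, and the value is -7·(13/22) + (6)·(9/22) = -37/22.

-37/22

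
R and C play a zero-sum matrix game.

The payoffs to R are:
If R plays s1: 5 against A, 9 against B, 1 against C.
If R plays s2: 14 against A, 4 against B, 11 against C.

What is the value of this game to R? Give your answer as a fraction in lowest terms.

19/3

Column A is strictly dominated by C for C (it gives R more in every row).
The remaining 2×2 game on (s1, s2) × (B, C) has no saddle point. Let R play s1 with probability p; indifference gives 9p + 4(1−p) = p + 11(1−p), so p = 7/15.
Similarly C's optimal q on B is 2/3, and the value is 9·(2/3) + (1)·(1/3) = 19/3.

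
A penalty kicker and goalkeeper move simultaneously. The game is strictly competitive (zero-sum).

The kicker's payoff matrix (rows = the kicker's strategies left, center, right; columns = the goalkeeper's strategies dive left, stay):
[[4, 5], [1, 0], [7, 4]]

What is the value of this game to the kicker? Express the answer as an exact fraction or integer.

19/4

Row center is strictly dominated by row left, so the kicker never plays it.
The remaining 2×2 game on (left, right) × (dive left, stay) has no saddle point. Let the kicker play left with probability p; indifference gives 4p + 7(1−p) = 5p + 4(1−p), so p = 3/4.
Similarly the goalkeeper's optimal q on dive left is 1/4, and the value is 4·(1/4) + (5)·(3/4) = 19/4.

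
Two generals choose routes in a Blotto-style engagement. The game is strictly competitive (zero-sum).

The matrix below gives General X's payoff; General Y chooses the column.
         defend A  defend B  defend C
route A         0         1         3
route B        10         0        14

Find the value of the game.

10/11

Column defend C is strictly dominated by defend A for General Y (it gives General X more in every row).
The remaining 2×2 game on (route A, route B) × (defend A, defend B) has no saddle point. Let General X play route A with probability p; indifference gives 10(1−p) = p, so p = 10/11.
Similarly General Y's optimal q on defend A is 1/11, and the value is 0·(1/11) + (1)·(10/11) = 10/11.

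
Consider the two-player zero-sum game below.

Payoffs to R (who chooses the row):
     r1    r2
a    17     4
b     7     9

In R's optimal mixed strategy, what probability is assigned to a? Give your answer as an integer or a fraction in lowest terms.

2/15

Row minima are 4 and 7, so R's maximin is 7; column maxima are 17 and 9, so C's minimax is 9. These differ, so the equilibrium is in mixed strategies.
Let R play a with probability p. C is indifferent when 17p + 7(1−p) = 4p + 9(1−p), giving p = 2/15.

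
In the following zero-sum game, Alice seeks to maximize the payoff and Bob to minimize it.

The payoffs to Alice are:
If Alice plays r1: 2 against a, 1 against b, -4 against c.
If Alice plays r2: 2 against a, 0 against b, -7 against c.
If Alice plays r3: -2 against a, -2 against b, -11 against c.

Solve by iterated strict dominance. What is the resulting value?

Row r3 is strictly dominated by row r1 (2>-2, 1>-2, -4>-11); eliminate r3.
Column b is strictly dominated by c for Bob (-4<1, -7<0); eliminate b.
Column a is strictly dominated by c for Bob (-4<2, -7<2); eliminate a.
Row r2 is strictly dominated by row r1 (-4>-7); eliminate r2.
Only (r1, c) remains, with payoff -4.

-4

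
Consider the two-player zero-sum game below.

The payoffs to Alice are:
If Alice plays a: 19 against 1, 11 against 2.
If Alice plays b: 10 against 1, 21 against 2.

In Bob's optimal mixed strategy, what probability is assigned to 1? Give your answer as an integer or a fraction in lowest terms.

Row minima are 11 and 10, so Alice's maximin is 11; column maxima are 19 and 21, so Bob's minimax is 19. These differ, so the equilibrium is in mixed strategies.
Let Bob play 1 with probability q. Alice is indifferent when 19q + 11(1−q) = 10q + 21(1−q), giving q = 10/19.

10/19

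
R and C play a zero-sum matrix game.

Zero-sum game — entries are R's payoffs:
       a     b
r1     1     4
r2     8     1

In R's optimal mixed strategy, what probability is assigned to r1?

Row minima are 1 and 1, so R's maximin is 1; column maxima are 8 and 4, so C's minimax is 4. These differ, so the equilibrium is in mixed strategies.
Let R play r1 with probability p. C is indifferent when p + 8(1−p) = 4p + (1−p), giving p = 7/10.

7/10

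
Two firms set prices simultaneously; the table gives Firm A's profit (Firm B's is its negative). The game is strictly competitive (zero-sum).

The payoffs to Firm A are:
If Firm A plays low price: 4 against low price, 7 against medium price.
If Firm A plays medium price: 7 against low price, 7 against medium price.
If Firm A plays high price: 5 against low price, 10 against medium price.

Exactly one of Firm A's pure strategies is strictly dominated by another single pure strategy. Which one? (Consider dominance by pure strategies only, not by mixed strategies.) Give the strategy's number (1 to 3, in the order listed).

1

Compare low price with high price: 5 > 4, 10 > 7.
So high price strictly dominates low price for Firm A; low price is strictly dominated.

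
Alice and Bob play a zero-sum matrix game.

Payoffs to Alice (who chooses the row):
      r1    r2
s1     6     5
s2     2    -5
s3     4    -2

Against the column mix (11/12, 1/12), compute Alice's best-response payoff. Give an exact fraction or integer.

71/12

s1: (6)·(11/12) + (5)·(1/12) = 71/12.
s2: (2)·(11/12) + (-5)·(1/12) = 17/12.
s3: (4)·(11/12) + (-2)·(1/12) = 7/2.
The best pure response is s1 with expected payoff 71/12.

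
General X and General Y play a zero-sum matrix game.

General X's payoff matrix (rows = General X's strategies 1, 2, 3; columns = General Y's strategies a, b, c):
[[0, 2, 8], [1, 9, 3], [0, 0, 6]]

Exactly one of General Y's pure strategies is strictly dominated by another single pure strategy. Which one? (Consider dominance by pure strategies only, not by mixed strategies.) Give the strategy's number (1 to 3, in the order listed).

General Y prefers columns that give General X less. Compare c with a: 0 < 8, 1 < 3, 0 < 6.
So a strictly dominates c for General Y; c is strictly dominated.

3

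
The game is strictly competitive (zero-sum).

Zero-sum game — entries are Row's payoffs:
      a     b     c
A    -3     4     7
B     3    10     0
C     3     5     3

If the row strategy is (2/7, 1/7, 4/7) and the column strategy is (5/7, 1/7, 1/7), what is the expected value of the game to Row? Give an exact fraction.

109/49

Against (5/7, 1/7, 1/7), each row's expected payoff is A: -4/7; B: 25/7; C: 23/7.
Taking the (2/7, 1/7, 4/7)-weighted average: (2/7)·(-4/7) + (1/7)·(25/7) + (4/7)·(23/7) = 109/49.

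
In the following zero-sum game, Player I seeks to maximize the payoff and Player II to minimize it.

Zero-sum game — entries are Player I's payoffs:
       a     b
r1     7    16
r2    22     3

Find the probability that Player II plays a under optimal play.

Row minima are 7 and 3, so Player I's maximin is 7; column maxima are 22 and 16, so Player II's minimax is 16. These differ, so the equilibrium is in mixed strategies.
Let Player II play a with probability q. Player I is indifferent when 7q + 16(1−q) = 22q + 3(1−q), giving q = 13/28.

13/28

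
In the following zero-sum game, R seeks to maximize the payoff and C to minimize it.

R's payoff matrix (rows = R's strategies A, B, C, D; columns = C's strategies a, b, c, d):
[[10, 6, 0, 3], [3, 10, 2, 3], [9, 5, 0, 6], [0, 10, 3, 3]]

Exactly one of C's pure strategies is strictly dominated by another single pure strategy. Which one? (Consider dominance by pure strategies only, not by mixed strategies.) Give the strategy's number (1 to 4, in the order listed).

C prefers columns that give R less. Compare b with c: 0 < 6, 2 < 10, 0 < 5, 3 < 10.
So c strictly dominates b for C; b is strictly dominated.

2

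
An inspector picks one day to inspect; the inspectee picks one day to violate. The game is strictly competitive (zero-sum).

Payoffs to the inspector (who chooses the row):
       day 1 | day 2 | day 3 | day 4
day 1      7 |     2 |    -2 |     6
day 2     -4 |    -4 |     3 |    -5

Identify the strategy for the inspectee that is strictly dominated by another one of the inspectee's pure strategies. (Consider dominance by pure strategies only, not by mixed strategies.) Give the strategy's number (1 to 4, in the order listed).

The inspectee prefers columns that give the inspector less. Compare day 1 with day 4: 6 < 7, -5 < -4.
So day 4 strictly dominates day 1 for the inspectee; day 1 is strictly dominated.

1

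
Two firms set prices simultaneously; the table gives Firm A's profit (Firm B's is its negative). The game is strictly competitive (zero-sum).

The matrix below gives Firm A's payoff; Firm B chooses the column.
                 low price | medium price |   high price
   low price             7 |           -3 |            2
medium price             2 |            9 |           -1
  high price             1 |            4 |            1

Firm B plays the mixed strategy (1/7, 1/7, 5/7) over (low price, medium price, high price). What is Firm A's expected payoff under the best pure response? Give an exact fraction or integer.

low price: (7)·(1/7) + (-3)·(1/7) + (2)·(5/7) = 2.
medium price: (2)·(1/7) + (9)·(1/7) + (-1)·(5/7) = 6/7.
high price: (1)·(1/7) + (4)·(1/7) + (1)·(5/7) = 10/7.
The best pure response is low price with expected payoff 2.

2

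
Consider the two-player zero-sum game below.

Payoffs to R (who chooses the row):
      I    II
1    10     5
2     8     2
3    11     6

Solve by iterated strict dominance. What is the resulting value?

Column I is strictly dominated by II for C (5<10, 2<8, 6<11); eliminate I.
Row 1 is strictly dominated by row 3 (6>5); eliminate 1.
Row 2 is strictly dominated by row 3 (6>2); eliminate 2.
Only (3, II) remains, with payoff 6.

6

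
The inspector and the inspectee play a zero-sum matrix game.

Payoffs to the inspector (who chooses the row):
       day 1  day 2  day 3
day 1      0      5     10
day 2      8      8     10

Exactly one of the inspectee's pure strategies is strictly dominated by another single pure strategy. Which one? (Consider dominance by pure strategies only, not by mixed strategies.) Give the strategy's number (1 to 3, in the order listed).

The inspectee prefers columns that give the inspector less. Compare day 3 with day 1: 0 < 10, 8 < 10.
So day 1 strictly dominates day 3 for the inspectee; day 3 is strictly dominated.

3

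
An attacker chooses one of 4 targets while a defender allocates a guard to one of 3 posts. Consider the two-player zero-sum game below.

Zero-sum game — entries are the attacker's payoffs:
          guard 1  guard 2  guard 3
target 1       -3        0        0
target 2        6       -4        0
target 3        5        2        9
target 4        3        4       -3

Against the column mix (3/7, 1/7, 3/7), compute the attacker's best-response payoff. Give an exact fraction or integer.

target 1: (-3)·(3/7) + (0)·(1/7) + (0)·(3/7) = -9/7.
target 2: (6)·(3/7) + (-4)·(1/7) + (0)·(3/7) = 2.
target 3: (5)·(3/7) + (2)·(1/7) + (9)·(3/7) = 44/7.
target 4: (3)·(3/7) + (4)·(1/7) + (-3)·(3/7) = 4/7.
The best pure response is target 3 with expected payoff 44/7.

44/7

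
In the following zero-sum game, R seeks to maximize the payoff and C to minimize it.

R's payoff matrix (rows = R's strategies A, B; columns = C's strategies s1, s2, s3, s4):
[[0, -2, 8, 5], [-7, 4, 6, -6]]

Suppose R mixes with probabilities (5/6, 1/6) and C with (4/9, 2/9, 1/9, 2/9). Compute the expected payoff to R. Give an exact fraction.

22/27

Against (4/9, 2/9, 1/9, 2/9), each row's expected payoff is A: 14/9; B: -26/9.
Taking the (5/6, 1/6)-weighted average: (5/6)·(14/9) + (1/6)·(-26/9) = 22/27.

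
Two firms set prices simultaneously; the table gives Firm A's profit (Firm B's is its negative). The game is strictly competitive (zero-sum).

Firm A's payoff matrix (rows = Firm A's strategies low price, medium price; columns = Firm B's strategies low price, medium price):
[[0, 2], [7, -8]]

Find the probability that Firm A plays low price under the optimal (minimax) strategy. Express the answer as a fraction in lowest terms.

15/17

Row minima are 0 and -8, so Firm A's maximin is 0; column maxima are 7 and 2, so Firm B's minimax is 2. These differ, so the equilibrium is in mixed strategies.
Let Firm A play low price with probability p. Firm B is indifferent when 7(1−p) = 2p − 8(1−p), giving p = 15/17.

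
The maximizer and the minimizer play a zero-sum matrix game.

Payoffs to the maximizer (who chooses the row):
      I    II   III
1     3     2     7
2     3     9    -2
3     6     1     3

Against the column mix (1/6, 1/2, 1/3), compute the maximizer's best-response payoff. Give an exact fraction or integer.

13/3

1: (3)·(1/6) + (2)·(1/2) + (7)·(1/3) = 23/6.
2: (3)·(1/6) + (9)·(1/2) + (-2)·(1/3) = 13/3.
3: (6)·(1/6) + (1)·(1/2) + (3)·(1/3) = 5/2.
The best pure response is 2 with expected payoff 13/3.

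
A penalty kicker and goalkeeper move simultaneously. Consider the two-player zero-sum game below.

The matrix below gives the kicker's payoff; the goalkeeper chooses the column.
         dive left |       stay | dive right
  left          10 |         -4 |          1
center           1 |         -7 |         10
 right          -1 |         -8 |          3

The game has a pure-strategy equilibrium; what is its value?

-4

Row minima: -4, -7, -8 → the kicker's maximin is -4.
Column maxima: 10, -4, 10 → the goalkeeper's minimax is -4.
They coincide at (left, stay), so the value is -4.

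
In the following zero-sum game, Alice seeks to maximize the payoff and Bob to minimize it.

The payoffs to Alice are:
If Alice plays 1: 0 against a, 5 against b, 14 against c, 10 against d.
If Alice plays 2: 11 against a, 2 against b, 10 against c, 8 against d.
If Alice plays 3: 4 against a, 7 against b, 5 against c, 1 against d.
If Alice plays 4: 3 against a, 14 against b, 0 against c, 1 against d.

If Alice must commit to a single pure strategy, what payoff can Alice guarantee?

The worst-case payoff for each row is 1: 0, 2: 2, 3: 1, 4: 0.
The best of these is 2.

2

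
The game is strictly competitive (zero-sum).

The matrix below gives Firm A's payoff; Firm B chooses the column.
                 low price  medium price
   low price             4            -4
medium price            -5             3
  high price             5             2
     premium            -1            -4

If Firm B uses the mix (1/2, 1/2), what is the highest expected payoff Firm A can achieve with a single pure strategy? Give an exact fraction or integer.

low price: (4)·(1/2) + (-4)·(1/2) = 0.
medium price: (-5)·(1/2) + (3)·(1/2) = -1.
high price: (5)·(1/2) + (2)·(1/2) = 7/2.
premium: (-1)·(1/2) + (-4)·(1/2) = -5/2.
The best pure response is high price with expected payoff 7/2.

7/2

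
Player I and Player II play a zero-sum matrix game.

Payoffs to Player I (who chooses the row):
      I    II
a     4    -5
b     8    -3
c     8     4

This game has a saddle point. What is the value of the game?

Row minima: -5, -3, 4 → Player I's maximin is 4.
Column maxima: 8, 4 → Player II's minimax is 4.
They coincide at (c, II), so the value is 4.

4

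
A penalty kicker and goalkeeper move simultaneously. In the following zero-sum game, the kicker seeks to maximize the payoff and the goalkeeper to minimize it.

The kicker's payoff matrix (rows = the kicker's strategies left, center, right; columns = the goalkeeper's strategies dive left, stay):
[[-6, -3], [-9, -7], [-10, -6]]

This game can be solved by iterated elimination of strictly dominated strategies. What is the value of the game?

-6

Column stay is strictly dominated by dive left for the goalkeeper (-6<-3, -9<-7, -10<-6); eliminate stay.
Row center is strictly dominated by row left (-6>-9); eliminate center.
Row right is strictly dominated by row left (-6>-10); eliminate right.
Only (left, dive left) remains, with payoff -6.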